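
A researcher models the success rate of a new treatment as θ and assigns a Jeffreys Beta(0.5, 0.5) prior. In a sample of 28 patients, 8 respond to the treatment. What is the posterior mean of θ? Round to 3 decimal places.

Posterior mean ≈ 0.293

The binomial likelihood is conjugate to the Beta prior: with 8 successes and 20 failures, the posterior is Beta(0.5+8, 0.5+20) = Beta(8.5, 20.5).
E[θ | data] = 8.5/(8.5+20.5) = 0.293.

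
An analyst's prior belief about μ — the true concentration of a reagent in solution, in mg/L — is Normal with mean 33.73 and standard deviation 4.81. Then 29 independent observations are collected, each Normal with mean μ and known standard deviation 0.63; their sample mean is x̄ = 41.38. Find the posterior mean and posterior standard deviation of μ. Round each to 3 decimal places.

With known σ, the Normal prior is conjugate. Weight on the data is w = (n/σ²)/(n/σ² + 1/τ₀²) = 73.0663/(73.0663+0.0432225) = 0.99941.
Posterior mean = w·x̄ + (1−w)·μ₀ = 0.99941·41.38 + 0.00059120·33.73 = 41.375. Posterior variance = 1/(73.0663+0.0432225) = 0.0136781, so SD = 0.117.

Posterior mean ≈ 41.375; posterior SD ≈ 0.117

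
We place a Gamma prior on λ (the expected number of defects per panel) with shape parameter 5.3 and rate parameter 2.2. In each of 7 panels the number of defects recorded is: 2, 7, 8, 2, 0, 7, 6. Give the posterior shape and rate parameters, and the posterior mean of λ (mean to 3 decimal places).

Total count ∑xᵢ = 32 over n = 7 panels.
Gamma is conjugate to the Poisson likelihood: posterior is Gamma(shape = 5.3+32 = 37.3, rate = 2.2+7 = 9.2).
Posterior mean = shape/rate = 37.3/9.2 = 4.054.

Posterior: Gamma(shape=37.3, rate=9.2); mean ≈ 4.054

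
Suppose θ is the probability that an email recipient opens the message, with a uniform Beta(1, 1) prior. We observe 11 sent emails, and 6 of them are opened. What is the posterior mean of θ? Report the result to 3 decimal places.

Posterior mean ≈ 0.538

The binomial likelihood is conjugate to the Beta prior: with 6 successes and 5 failures, the posterior is Beta(1+6, 1+5) = Beta(7, 6).
E[θ | data] = 7/(7+6) = 0.538.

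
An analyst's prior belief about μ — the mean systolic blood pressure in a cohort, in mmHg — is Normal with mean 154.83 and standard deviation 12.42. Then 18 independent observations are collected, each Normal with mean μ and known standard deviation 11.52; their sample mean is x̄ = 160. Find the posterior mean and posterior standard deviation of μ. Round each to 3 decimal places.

Posterior mean ≈ 159.764; posterior SD ≈ 2.653

With known σ, the Normal prior is conjugate. Weight on the data is w = (n/σ²)/(n/σ² + 1/τ₀²) = 0.135634/(0.135634+0.00648271) = 0.95438.
Posterior mean = w·x̄ + (1−w)·μ₀ = 0.95438·160 + 0.045616·154.83 = 159.764. Posterior variance = 1/(0.135634+0.00648271) = 7.03649, so SD = 2.653.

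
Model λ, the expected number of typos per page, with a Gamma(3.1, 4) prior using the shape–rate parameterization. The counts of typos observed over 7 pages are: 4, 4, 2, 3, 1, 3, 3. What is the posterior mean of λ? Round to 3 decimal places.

Posterior mean ≈ 2.100

The Poisson likelihood adds the total count to the shape and the number of exposure periods to the rate. Here ∑xᵢ = 20 and n = 7, so shape 3.1→23.1 and rate 4→11.
Posterior mean = shape/rate = 23.1/11 = 2.100.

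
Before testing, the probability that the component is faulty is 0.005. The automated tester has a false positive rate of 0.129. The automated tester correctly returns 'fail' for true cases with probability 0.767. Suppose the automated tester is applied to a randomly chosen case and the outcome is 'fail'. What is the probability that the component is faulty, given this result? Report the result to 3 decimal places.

Write H for 'the component is faulty'. Prior odds H:¬H = 0.005/0.995 = 0.0050251. For the 'fail' outcome, the likelihood ratio is 0.767/0.129 = 5.9457.
Posterior odds = 0.0050251 × 5.9457 = 0.029878, so P(H|E) = 0.029878/(1+0.029878) = 0.029.

P(H | E) ≈ 0.029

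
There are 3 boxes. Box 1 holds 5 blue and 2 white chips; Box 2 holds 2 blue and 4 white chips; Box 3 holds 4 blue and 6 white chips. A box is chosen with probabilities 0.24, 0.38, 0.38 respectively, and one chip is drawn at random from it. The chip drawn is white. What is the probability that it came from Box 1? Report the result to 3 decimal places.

Tabulate prior·likelihood by source: [1] prior 0.24, lik 0.2857, product 0.06857; [2] prior 0.38, lik 0.6667, product 0.2533; [3] prior 0.38, lik 0.6, product 0.2280.
Normalizing constant = 0.54990; the posterior for Box 1 is its product over the sum, 0.06857/0.54990 = 0.125.

Posterior probability ≈ 0.125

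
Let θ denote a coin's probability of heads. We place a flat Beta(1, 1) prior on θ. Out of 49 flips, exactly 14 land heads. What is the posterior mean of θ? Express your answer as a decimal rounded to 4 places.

Posterior mean ≈ 0.2941

Observing 14 successes and 35 failures updates Beta(1, 1) by adding the success and failure counts to the two shape parameters: α = 1+14 = 15, β = 1+35 = 36.
Posterior mean = α/(α+β) = 15/51 = 0.2941.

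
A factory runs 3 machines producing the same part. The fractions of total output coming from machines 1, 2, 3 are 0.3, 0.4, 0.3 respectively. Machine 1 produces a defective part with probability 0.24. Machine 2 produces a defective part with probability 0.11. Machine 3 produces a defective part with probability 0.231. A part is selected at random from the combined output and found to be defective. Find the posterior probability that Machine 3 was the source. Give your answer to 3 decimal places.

P(defective|M1) = 0.24; P(defective|M2) = 0.11; P(defective|M3) = 0.231.
Prior × likelihood for each source: 0.3·0.24=0.07200, 0.4·0.11=0.04400, 0.3·0.231=0.06930. Summing gives P(defective) = 0.18530.
P(Machine 3 | defective) = 0.06930 / 0.18530 = 0.374.

Posterior probability ≈ 0.374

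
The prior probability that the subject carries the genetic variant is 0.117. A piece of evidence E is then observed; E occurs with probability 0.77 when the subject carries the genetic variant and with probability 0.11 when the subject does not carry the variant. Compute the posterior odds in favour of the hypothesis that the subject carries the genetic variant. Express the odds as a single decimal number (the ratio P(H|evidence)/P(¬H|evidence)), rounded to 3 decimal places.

Posterior odds ≈ 0.928

Prior odds = 0.117/(1−0.117) = 0.13250. In log-odds, ln(0.13250) = -2.0212.
Add log likelihood ratio: ln(7.0000) = 1.9459.
Posterior log-odds = -0.075241, so posterior odds = exp(-0.075241) = 0.92752.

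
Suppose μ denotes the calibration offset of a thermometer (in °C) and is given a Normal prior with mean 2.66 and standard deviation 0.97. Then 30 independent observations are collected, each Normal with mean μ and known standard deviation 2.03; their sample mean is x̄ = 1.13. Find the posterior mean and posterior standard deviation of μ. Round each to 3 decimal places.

Prior precision 1/τ₀² = 1/0.97² = 1.06281; data precision n/σ² = 30/2.03² = 7.27996.
Posterior precision = 1.06281 + 7.27996 = 8.34278, giving posterior SD = 1/√8.34278 = 0.346.
Posterior mean = (1.06281·2.66 + 7.27996·1.13) / 8.34278 = 1.325.

Posterior mean ≈ 1.325; posterior SD ≈ 0.346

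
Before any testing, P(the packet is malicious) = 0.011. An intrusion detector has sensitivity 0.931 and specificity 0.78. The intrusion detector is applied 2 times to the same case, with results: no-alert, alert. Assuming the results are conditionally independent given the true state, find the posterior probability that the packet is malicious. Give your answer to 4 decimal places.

Posterior P(H) ≈ 0.0041

With H the event that the packet is malicious, the joint likelihood of the observed sequence is P(data|H) = 0.069·0.931 = 0.064239 and P(data|¬H) = 0.78·0.22 = 0.17160.
Bayes: P(H|data) = 0.011·0.064239 / (0.011·0.064239 + 0.989·0.17160) = 0.00070663/0.17042 = 0.0041.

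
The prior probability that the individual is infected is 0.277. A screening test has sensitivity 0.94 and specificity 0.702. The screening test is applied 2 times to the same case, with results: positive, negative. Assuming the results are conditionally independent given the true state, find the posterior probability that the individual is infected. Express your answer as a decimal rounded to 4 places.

Posterior P(H) ≈ 0.0936

With H the event that the individual is infected, the joint likelihood of the observed sequence is P(data|H) = 0.94·0.06 = 0.056400 and P(data|¬H) = 0.298·0.702 = 0.20920.
Bayes: P(H|data) = 0.277·0.056400 / (0.277·0.056400 + 0.723·0.20920) = 0.015623/0.16687 = 0.0936.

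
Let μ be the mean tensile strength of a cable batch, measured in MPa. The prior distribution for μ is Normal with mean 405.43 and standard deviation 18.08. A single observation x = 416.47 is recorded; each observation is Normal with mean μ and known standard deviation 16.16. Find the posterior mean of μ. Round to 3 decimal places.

With known σ, the Normal prior is conjugate. Weight on the data is w = (n/σ²)/(n/σ² + 1/τ₀²) = 0.00382928/(0.00382928+0.00305917) = 0.55590.
Posterior mean = w·x̄ + (1−w)·μ₀ = 0.55590·416.47 + 0.44410·405.43 = 411.567.

Posterior mean ≈ 411.567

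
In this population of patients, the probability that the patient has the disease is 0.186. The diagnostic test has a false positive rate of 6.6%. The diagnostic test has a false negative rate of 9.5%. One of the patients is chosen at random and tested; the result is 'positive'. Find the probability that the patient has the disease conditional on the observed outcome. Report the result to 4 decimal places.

Let H be the event that the patient has the disease. P(H) = 0.186, so P(¬H) = 0.814. With E the 'positive' result, P(E|H) = 0.905 and P(E|¬H) = 0.066.
P(E) = 0.905·0.186 + 0.066·0.814 = 0.16833 + 0.053724 = 0.22205.
By Bayes' theorem, P(H|E) = 0.16833 / 0.22205 = 0.7581.

P(H | E) ≈ 0.7581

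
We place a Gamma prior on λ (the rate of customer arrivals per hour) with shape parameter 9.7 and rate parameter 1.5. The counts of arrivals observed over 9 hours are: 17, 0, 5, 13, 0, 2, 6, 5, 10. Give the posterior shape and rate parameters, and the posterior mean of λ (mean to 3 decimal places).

Total count ∑xᵢ = 58 over n = 9 hours.
Gamma is conjugate to the Poisson likelihood: posterior is Gamma(shape = 9.7+58 = 67.7, rate = 1.5+9 = 10.5).
E[λ | data] = 67.7/10.5 = 6.448.

Posterior: Gamma(shape=67.7, rate=10.5); mean ≈ 6.448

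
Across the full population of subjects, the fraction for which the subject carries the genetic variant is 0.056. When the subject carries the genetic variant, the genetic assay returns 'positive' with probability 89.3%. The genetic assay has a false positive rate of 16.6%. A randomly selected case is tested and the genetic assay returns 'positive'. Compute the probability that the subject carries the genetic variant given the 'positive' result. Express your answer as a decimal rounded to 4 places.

P(H | E) ≈ 0.2419

Let H be the event that the subject carries the genetic variant. P(H) = 0.056, so P(¬H) = 0.944. With E the 'positive' result, P(E|H) = 0.893 and P(E|¬H) = 0.166.
P(E) = 0.893·0.056 + 0.166·0.944 = 0.050008 + 0.15670 = 0.20671.
By Bayes' theorem, P(H|E) = 0.050008 / 0.20671 = 0.2419.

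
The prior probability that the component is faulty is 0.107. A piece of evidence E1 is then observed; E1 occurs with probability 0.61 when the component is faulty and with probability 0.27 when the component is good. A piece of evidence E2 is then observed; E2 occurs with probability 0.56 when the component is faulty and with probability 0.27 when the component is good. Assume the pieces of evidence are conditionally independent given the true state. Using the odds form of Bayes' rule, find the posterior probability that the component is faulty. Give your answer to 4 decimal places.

Prior odds = 0.107/(1−0.107) = 0.11982.
Likelihood ratio for E1 = 0.61/0.27 = 2.2593.
Likelihood ratio for E2 = 0.56/0.27 = 2.0741.
Posterior odds = prior odds × LR₁ × LR₂ = 0.56146.
Posterior probability = odds/(1+odds) = 0.56146/1.5615 = 0.3596.

Posterior probability ≈ 0.3596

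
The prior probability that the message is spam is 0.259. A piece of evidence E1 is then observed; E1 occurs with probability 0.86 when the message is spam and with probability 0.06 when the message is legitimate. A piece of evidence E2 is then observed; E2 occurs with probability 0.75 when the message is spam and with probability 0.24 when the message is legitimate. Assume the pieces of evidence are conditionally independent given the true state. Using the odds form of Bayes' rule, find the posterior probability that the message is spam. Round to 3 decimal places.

Prior odds = 0.259/(1−0.259) = 0.34953.
Likelihood ratio for E1 = 0.86/0.06 = 14.333.
Likelihood ratio for E2 = 0.75/0.24 = 3.1250.
Posterior odds = prior odds × LR₁ × LR₂ = 15.656.
Posterior probability = odds/(1+odds) = 15.656/16.656 = 0.940.

Posterior probability ≈ 0.940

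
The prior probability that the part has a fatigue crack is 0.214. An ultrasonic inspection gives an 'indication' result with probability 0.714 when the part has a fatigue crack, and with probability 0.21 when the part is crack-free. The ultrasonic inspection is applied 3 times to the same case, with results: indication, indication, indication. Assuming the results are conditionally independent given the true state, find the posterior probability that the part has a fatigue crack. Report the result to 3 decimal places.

Let H be the event that the part has a fatigue crack; start with P(H) = 0.214. P('indication'|H) = 0.714, P('indication'|¬H) = 0.21.
Update on result 1 ('indication'): P(H) ← 0.714·0.2140 / (0.714·0.2140 + 0.21·0.7860) = 0.15280/0.31786 = 0.4807.
Update on result 2 ('indication'): P(H) ← 0.714·0.4807 / (0.714·0.4807 + 0.21·0.5193) = 0.34323/0.45228 = 0.7589.
Update on result 3 ('indication'): P(H) ← 0.714·0.7589 / (0.714·0.7589 + 0.21·0.2411) = 0.54184/0.59248 = 0.9145.

Posterior P(H) ≈ 0.915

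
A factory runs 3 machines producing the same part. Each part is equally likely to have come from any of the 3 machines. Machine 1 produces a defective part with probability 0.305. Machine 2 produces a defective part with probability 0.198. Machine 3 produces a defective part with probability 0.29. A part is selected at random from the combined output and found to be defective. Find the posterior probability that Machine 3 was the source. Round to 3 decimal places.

Tabulate prior·likelihood by source: [1] prior 0.333333, lik 0.305, product 0.1017; [2] prior 0.333333, lik 0.198, product 0.06600; [3] prior 0.333333, lik 0.29, product 0.09667.
Normalizing constant = 0.26433; the posterior for Machine 3 is its product over the sum, 0.09667/0.26433 = 0.366.

Posterior probability ≈ 0.366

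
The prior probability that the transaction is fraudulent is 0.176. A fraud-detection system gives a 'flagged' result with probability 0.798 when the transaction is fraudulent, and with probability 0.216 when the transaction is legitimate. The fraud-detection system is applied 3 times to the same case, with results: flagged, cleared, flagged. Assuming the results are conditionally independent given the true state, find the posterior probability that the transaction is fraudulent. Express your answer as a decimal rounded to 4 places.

Posterior P(H) ≈ 0.4289

Let H be the event that the transaction is fraudulent; start with P(H) = 0.176. P('flagged'|H) = 0.798, P('flagged'|¬H) = 0.216.
Update on result 1 ('flagged'): P(H) ← 0.798·0.1760 / (0.798·0.1760 + 0.216·0.8240) = 0.14045/0.31843 = 0.4411.
Update on result 2 ('cleared'): P(H) ← 0.202·0.4411 / (0.202·0.4411 + 0.784·0.5589) = 0.089094/0.52730 = 0.1690.
Update on result 3 ('flagged'): P(H) ← 0.798·0.1690 / (0.798·0.1690 + 0.216·0.8310) = 0.13483/0.31434 = 0.4289.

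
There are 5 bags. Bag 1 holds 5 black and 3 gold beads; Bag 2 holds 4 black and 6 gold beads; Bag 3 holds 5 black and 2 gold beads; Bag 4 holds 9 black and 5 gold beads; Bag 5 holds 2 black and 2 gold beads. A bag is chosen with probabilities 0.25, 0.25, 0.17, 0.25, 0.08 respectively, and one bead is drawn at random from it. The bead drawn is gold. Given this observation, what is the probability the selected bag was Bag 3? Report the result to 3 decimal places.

Posterior probability ≈ 0.115

P(gold|Bag 1) = 0.375; P(gold|Bag 2) = 0.6; P(gold|Bag 3) = 0.2857; P(gold|Bag 4) = 0.3571; P(gold|Bag 5) = 0.5.
Prior × likelihood for each source: 0.25·0.375=0.09375, 0.25·0.6=0.1500, 0.17·0.2857=0.04857, 0.25·0.3571=0.08929, 0.08·0.5=0.04000. Summing gives P(gold) = 0.42161.
P(Bag 3 | gold) = 0.04857 / 0.42161 = 0.115.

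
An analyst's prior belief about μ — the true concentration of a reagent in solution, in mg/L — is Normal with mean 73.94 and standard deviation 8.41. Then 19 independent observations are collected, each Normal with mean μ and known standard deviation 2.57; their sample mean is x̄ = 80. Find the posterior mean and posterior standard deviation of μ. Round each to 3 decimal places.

With known σ, the Normal prior is conjugate. Weight on the data is w = (n/σ²)/(n/σ² + 1/τ₀²) = 2.87665/(2.87665+0.0141387) = 0.99511.
Posterior mean = w·x̄ + (1−w)·μ₀ = 0.99511·80 + 0.0048909·73.94 = 79.970. Posterior variance = 1/(2.87665+0.0141387) = 0.345926, so SD = 0.588.

Posterior mean ≈ 79.970; posterior SD ≈ 0.588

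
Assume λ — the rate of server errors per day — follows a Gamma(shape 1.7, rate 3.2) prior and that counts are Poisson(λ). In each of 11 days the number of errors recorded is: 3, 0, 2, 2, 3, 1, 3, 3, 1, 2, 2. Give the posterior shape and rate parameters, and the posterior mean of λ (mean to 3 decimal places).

Posterior: Gamma(shape=23.7, rate=14.2); mean ≈ 1.669

The Poisson likelihood adds the total count to the shape and the number of exposure periods to the rate. Here ∑xᵢ = 22 and n = 11, so shape 1.7→23.7 and rate 3.2→14.2.
E[λ | data] = 23.7/14.2 = 1.669.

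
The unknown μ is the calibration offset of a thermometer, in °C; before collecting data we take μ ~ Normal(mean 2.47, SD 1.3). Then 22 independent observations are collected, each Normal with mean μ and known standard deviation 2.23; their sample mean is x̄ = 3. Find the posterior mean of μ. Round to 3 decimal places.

Posterior mean ≈ 2.937

With known σ, the Normal prior is conjugate. Weight on the data is w = (n/σ²)/(n/σ² + 1/τ₀²) = 4.42398/(4.42398+0.591716) = 0.88203.
Posterior mean = w·x̄ + (1−w)·μ₀ = 0.88203·3 + 0.11797·2.47 = 2.937.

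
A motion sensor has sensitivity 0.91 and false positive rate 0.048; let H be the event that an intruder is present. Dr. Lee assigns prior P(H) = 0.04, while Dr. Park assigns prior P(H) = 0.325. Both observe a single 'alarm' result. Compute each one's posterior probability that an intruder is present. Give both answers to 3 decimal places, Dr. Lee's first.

Dr. Lee: 0.441; Dr. Park: 0.901

P('+'|H) = 0.91, P('+'|¬H) = 0.048.
Dr. Lee: numerator 0.91·0.04 = 0.036400; evidence = 0.036400+0.048·0.96 = 0.082480; posterior = 0.441.
Dr. Park: numerator 0.91·0.325 = 0.29575; evidence = 0.29575+0.048·0.675 = 0.32815; posterior = 0.901.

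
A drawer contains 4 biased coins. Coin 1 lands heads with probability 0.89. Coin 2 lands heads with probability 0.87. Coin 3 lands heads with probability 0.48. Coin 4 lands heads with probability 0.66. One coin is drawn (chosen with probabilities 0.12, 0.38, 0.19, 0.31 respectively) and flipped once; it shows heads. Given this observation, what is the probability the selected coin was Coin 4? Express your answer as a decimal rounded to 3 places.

Tabulate prior·likelihood by source: [1] prior 0.12, lik 0.89, product 0.1068; [2] prior 0.38, lik 0.87, product 0.3306; [3] prior 0.19, lik 0.48, product 0.09120; [4] prior 0.31, lik 0.66, product 0.2046.
Normalizing constant = 0.73320; the posterior for Coin 4 is its product over the sum, 0.2046/0.73320 = 0.279.

Posterior probability ≈ 0.279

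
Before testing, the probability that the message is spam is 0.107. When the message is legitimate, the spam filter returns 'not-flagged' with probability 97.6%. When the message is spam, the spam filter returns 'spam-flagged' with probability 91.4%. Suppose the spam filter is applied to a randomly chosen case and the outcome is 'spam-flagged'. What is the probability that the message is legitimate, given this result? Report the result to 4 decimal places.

P(¬H | E) ≈ 0.1798

Let H be the event that the message is spam. P(H) = 0.107, so P(¬H) = 0.893. With E the 'spam-flagged' result, P(E|H) = 0.914 and P(E|¬H) = 0.024.
P(E) = 0.914·0.107 + 0.024·0.893 = 0.097798 + 0.021432 = 0.11923.
By Bayes' theorem, P(H|E) = 0.097798 / 0.11923 = 0.8202. Hence P(¬H|E) = 1 − 0.8202 = 0.1798.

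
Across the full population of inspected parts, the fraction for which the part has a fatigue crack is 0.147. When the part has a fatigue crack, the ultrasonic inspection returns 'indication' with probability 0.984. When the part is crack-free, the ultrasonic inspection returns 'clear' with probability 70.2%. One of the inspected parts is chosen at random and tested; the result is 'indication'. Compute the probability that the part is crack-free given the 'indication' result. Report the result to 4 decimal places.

Let H be the event that the part has a fatigue crack. P(H) = 0.147, so P(¬H) = 0.853. With E the 'indication' result, P(E|H) = 0.984 and P(E|¬H) = 0.298.
P(E) = 0.984·0.147 + 0.298·0.853 = 0.14465 + 0.25419 = 0.39884.
By Bayes' theorem, P(H|E) = 0.14465 / 0.39884 = 0.3627. Hence P(¬H|E) = 1 − 0.3627 = 0.6373.

P(¬H | E) ≈ 0.6373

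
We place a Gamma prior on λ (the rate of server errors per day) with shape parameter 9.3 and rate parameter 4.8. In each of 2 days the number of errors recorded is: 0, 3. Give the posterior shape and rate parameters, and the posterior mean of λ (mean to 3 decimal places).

The Poisson likelihood adds the total count to the shape and the number of exposure periods to the rate. Here ∑xᵢ = 3 and n = 2, so shape 9.3→12.3 and rate 4.8→6.8.
E[λ | data] = 12.3/6.8 = 1.809.

Posterior: Gamma(shape=12.3, rate=6.8); mean ≈ 1.809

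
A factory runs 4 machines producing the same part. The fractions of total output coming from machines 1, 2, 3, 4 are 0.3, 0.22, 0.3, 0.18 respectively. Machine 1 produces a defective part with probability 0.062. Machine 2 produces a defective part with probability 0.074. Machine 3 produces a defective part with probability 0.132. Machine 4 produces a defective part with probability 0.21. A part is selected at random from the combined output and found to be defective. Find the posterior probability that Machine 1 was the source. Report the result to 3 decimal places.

Posterior probability ≈ 0.166

P(defective|M1) = 0.062; P(defective|M2) = 0.074; P(defective|M3) = 0.132; P(defective|M4) = 0.21.
Prior × likelihood for each source: 0.3·0.062=0.01860, 0.22·0.074=0.01628, 0.3·0.132=0.03960, 0.18·0.21=0.03780. Summing gives P(defective) = 0.11228.
P(Machine 1 | defective) = 0.01860 / 0.11228 = 0.166.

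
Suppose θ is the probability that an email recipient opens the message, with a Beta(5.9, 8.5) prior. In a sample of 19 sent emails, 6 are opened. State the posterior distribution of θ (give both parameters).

The binomial likelihood is conjugate to the Beta prior: with 6 successes and 13 failures, the posterior is Beta(5.9+6, 8.5+13) = Beta(11.9, 21.5).

Posterior: Beta(11.9, 21.5)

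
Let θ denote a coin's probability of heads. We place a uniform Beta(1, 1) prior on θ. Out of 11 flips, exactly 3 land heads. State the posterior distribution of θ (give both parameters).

Posterior: Beta(4, 9)

Observing 3 successes and 8 failures updates Beta(1, 1) by adding the success and failure counts to the two shape parameters: α = 1+3 = 4, β = 1+8 = 9.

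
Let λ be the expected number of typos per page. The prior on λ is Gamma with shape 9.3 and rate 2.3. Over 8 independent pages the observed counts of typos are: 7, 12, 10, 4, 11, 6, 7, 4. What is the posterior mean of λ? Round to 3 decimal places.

Posterior mean ≈ 6.825

The Poisson likelihood adds the total count to the shape and the number of exposure periods to the rate. Here ∑xᵢ = 61 and n = 8, so shape 9.3→70.3 and rate 2.3→10.3.
Posterior mean = shape/rate = 70.3/10.3 = 6.825.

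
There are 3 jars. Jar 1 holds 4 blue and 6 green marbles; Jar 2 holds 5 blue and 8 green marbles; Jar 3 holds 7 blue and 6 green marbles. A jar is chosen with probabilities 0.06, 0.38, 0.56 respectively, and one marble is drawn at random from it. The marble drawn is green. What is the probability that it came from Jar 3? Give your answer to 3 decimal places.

Tabulate prior·likelihood by source: [1] prior 0.06, lik 0.6, product 0.03600; [2] prior 0.38, lik 0.6154, product 0.2338; [3] prior 0.56, lik 0.4615, product 0.2585.
Normalizing constant = 0.52831; the posterior for Jar 3 is its product over the sum, 0.2585/0.52831 = 0.489.

Posterior probability ≈ 0.489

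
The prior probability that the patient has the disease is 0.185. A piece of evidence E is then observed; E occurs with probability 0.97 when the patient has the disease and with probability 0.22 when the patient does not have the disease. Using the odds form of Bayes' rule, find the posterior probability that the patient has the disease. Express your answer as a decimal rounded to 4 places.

Posterior probability ≈ 0.5002

Prior odds = 0.185/(1−0.185) = 0.22699.
Likelihood ratio for E = 0.97/0.22 = 4.4091.
Posterior odds = prior odds × LR = 1.0008.
Posterior probability = odds/(1+odds) = 1.0008/2.0008 = 0.5002.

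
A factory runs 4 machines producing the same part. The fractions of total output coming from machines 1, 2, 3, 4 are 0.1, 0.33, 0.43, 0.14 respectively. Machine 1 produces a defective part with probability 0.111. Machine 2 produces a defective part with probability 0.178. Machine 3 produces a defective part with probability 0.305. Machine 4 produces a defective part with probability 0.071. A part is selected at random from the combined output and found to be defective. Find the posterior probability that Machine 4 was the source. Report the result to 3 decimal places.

P(defective|M1) = 0.111; P(defective|M2) = 0.178; P(defective|M3) = 0.305; P(defective|M4) = 0.071.
Prior × likelihood for each source: 0.1·0.111=0.01110, 0.33·0.178=0.05874, 0.43·0.305=0.1311, 0.14·0.071=0.009940. Summing gives P(defective) = 0.21093.
P(Machine 4 | defective) = 0.009940 / 0.21093 = 0.047.

Posterior probability ≈ 0.047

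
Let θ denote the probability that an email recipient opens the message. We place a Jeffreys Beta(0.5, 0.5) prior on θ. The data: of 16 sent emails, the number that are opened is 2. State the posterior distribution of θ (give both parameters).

Posterior: Beta(2.5, 14.5)

The binomial likelihood is conjugate to the Beta prior: with 2 successes and 14 failures, the posterior is Beta(0.5+2, 0.5+14) = Beta(2.5, 14.5).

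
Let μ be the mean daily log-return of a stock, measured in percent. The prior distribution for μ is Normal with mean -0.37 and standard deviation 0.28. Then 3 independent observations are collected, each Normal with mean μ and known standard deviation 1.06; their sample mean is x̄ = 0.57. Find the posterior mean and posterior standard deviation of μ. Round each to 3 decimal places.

Prior precision 1/τ₀² = 1/0.28² = 12.7551; data precision n/σ² = 3/1.06² = 2.66999.
Posterior precision = 12.7551 + 2.66999 = 15.4251, giving posterior SD = 1/√15.4251 = 0.255.
Posterior mean = (12.7551·-0.37 + 2.66999·0.57) / 15.4251 = -0.207.

Posterior mean ≈ -0.207; posterior SD ≈ 0.255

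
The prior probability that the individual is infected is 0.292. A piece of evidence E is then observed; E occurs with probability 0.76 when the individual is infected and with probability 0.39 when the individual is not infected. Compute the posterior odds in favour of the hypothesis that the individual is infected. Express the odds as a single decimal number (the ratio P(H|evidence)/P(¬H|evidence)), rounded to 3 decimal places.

Posterior odds ≈ 0.804

Prior odds = 0.292/(1−0.292) = 0.41243. In log-odds, ln(0.41243) = -0.88569.
Add log likelihood ratio: ln(1.9487) = 0.66717.
Posterior log-odds = -0.21852, so posterior odds = exp(-0.21852) = 0.80371.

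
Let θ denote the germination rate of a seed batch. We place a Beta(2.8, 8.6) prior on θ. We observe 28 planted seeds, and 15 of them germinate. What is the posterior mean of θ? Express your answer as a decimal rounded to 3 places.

Posterior mean ≈ 0.452

Observing 15 successes and 13 failures updates Beta(2.8, 8.6) by adding the success and failure counts to the two shape parameters: α = 2.8+15 = 17.8, β = 8.6+13 = 21.6.
E[θ | data] = 17.8/(17.8+21.6) = 0.452.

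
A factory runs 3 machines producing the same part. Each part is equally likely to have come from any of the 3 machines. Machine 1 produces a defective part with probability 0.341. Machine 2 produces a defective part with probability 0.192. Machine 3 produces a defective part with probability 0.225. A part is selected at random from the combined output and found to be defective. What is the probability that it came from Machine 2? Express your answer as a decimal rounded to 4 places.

P(defective|M1) = 0.341; P(defective|M2) = 0.192; P(defective|M3) = 0.225.
Prior × likelihood for each source: 0.333333·0.341=0.1137, 0.333333·0.192=0.06400, 0.333333·0.225=0.07500. Summing gives P(defective) = 0.25267.
P(Machine 2 | defective) = 0.06400 / 0.25267 = 0.2533.

Posterior probability ≈ 0.2533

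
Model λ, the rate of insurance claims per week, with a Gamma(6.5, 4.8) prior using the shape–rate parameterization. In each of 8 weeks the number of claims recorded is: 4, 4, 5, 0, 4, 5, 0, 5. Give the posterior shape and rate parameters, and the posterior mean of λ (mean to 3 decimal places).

Posterior: Gamma(shape=33.5, rate=12.8); mean ≈ 2.617

Total count ∑xᵢ = 27 over n = 8 weeks.
Gamma is conjugate to the Poisson likelihood: posterior is Gamma(shape = 6.5+27 = 33.5, rate = 4.8+8 = 12.8).
Posterior mean = shape/rate = 33.5/12.8 = 2.617.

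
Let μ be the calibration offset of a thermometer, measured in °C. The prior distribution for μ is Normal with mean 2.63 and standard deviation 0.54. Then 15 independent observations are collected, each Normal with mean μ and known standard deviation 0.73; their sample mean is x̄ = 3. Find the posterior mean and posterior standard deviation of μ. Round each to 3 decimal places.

Prior precision 1/τ₀² = 1/0.54² = 3.42936; data precision n/σ² = 15/0.73² = 28.1479.
Posterior precision = 3.42936 + 28.1479 = 31.5772, giving posterior SD = 1/√31.5772 = 0.178.
Posterior mean = (3.42936·2.63 + 28.1479·3) / 31.5772 = 2.960.

Posterior mean ≈ 2.960; posterior SD ≈ 0.178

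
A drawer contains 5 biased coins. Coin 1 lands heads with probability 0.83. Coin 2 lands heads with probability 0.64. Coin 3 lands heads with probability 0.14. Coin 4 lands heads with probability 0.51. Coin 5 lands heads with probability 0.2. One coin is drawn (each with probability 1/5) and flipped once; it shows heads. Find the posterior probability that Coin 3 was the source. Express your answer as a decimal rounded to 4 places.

P(heads|C1) = 0.83; P(heads|C2) = 0.64; P(heads|C3) = 0.14; P(heads|C4) = 0.51; P(heads|C5) = 0.2.
Prior × likelihood for each source: 0.2·0.83=0.1660, 0.2·0.64=0.1280, 0.2·0.14=0.02800, 0.2·0.51=0.1020, 0.2·0.2=0.04000. Summing gives P(heads) = 0.46400.
P(Coin 3 | heads) = 0.02800 / 0.46400 = 0.0603.

Posterior probability ≈ 0.0603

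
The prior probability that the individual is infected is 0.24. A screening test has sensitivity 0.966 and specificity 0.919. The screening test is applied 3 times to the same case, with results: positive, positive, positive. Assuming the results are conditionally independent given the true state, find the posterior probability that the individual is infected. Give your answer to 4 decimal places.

Posterior P(H) ≈ 0.9981

With H the event that the individual is infected, the joint likelihood of the observed sequence is P(data|H) = 0.966·0.966·0.966 = 0.90143 and P(data|¬H) = 0.081·0.081·0.081 = 0.00053144.
Bayes: P(H|data) = 0.24·0.90143 / (0.24·0.90143 + 0.76·0.00053144) = 0.21634/0.21675 = 0.9981.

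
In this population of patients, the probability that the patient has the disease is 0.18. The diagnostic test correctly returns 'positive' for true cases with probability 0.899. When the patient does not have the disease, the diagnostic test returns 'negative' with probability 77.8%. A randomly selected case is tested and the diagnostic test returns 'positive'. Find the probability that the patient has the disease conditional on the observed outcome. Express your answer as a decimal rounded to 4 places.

Let H be the event that the patient has the disease. P(H) = 0.18, so P(¬H) = 0.82. With E the 'positive' result, P(E|H) = 0.899 and P(E|¬H) = 0.222.
P(E) = 0.899·0.18 + 0.222·0.82 = 0.16182 + 0.18204 = 0.34386.
By Bayes' theorem, P(H|E) = 0.16182 / 0.34386 = 0.4706.

P(H | E) ≈ 0.4706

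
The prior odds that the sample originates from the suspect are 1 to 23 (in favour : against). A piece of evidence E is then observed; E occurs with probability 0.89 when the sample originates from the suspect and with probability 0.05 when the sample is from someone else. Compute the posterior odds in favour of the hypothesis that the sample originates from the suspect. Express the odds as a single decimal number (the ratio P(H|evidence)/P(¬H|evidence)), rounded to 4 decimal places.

Prior odds = 1/23 = 0.043478.
Likelihood ratio for E = 0.89/0.05 = 17.800.
Posterior odds = prior odds × LR = 0.77391.

Posterior odds ≈ 0.7739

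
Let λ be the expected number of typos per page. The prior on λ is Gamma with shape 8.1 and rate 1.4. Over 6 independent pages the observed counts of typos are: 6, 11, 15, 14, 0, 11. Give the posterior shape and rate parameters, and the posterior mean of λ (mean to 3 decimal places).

Total count ∑xᵢ = 57 over n = 6 pages.
Gamma is conjugate to the Poisson likelihood: posterior is Gamma(shape = 8.1+57 = 65.1, rate = 1.4+6 = 7.4).
E[λ | data] = 65.1/7.4 = 8.797.

Posterior: Gamma(shape=65.1, rate=7.4); mean ≈ 8.797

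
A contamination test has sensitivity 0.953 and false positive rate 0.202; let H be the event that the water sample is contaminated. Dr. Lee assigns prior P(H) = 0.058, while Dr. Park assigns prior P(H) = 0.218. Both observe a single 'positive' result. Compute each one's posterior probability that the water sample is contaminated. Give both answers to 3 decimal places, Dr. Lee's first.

Dr. Lee: 0.225; Dr. Park: 0.568

P('+'|H) = 0.953, P('+'|¬H) = 0.202.
Dr. Lee: numerator 0.953·0.058 = 0.055274; evidence = 0.055274+0.202·0.942 = 0.24556; posterior = 0.225.
Dr. Park: numerator 0.953·0.218 = 0.20775; evidence = 0.20775+0.202·0.782 = 0.36572; posterior = 0.568.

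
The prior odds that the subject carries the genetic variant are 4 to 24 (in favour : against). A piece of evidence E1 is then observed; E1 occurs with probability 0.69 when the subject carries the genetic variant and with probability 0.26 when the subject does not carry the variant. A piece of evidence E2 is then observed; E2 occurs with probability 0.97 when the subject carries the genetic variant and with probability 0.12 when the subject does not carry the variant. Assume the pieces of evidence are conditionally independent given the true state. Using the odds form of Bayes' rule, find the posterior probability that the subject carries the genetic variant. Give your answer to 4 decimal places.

Posterior probability ≈ 0.7814

Prior odds = 4/24 = 0.16667.
Likelihood ratio for E1 = 0.69/0.26 = 2.6538.
Likelihood ratio for E2 = 0.97/0.12 = 8.0833.
Posterior odds = prior odds × LR₁ × LR₂ = 3.5753.
Posterior probability = odds/(1+odds) = 3.5753/4.5753 = 0.7814.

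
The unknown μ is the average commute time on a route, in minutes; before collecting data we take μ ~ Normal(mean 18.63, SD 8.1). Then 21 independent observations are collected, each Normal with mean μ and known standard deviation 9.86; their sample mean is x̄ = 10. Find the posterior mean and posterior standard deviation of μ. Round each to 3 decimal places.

Posterior mean ≈ 10.569; posterior SD ≈ 2.080

With known σ, the Normal prior is conjugate. Weight on the data is w = (n/σ²)/(n/σ² + 1/τ₀²) = 0.216006/(0.216006+0.0152416) = 0.93409.
Posterior mean = w·x̄ + (1−w)·μ₀ = 0.93409·10 + 0.065910·18.63 = 10.569. Posterior variance = 1/(0.216006+0.0152416) = 4.32437, so SD = 2.080.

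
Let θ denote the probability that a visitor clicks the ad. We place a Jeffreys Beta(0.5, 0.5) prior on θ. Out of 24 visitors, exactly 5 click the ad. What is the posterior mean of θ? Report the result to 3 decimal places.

Posterior mean ≈ 0.220

The binomial likelihood is conjugate to the Beta prior: with 5 successes and 19 failures, the posterior is Beta(0.5+5, 0.5+19) = Beta(5.5, 19.5).
Posterior mean = α/(α+β) = 5.5/25 = 0.220.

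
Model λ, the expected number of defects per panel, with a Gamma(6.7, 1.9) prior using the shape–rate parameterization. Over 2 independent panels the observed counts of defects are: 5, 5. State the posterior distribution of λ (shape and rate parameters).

Total count ∑xᵢ = 10 over n = 2 panels.
Gamma is conjugate to the Poisson likelihood: posterior is Gamma(shape = 6.7+10 = 16.7, rate = 1.9+2 = 3.9).

Posterior: Gamma(shape=16.7, rate=3.9)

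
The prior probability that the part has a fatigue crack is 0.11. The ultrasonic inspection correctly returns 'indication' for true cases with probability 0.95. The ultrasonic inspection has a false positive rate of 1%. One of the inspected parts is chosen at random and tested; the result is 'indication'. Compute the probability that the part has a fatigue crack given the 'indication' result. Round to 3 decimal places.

P(H | E) ≈ 0.922

Let H be the event that the part has a fatigue crack. P(H) = 0.11, so P(¬H) = 0.89. With E the 'indication' result, P(E|H) = 0.95 and P(E|¬H) = 0.01.
P(E) = 0.95·0.11 + 0.01·0.89 = 0.10450 + 0.0089000 = 0.11340.
By Bayes' theorem, P(H|E) = 0.10450 / 0.11340 = 0.922.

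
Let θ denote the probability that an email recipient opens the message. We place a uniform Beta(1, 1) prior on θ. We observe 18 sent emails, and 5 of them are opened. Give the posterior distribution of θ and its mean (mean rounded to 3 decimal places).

Observing 5 successes and 13 failures updates Beta(1, 1) by adding the success and failure counts to the two shape parameters: α = 1+5 = 6, β = 1+13 = 14.
Posterior mean = α/(α+β) = 6/20 = 0.300.

Posterior: Beta(6, 14); mean ≈ 0.300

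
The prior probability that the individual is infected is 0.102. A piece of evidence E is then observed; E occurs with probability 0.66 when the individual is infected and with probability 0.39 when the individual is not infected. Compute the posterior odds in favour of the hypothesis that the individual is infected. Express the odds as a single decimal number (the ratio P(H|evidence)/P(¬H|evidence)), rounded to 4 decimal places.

Prior odds = 0.102/(1−0.102) = 0.11359.
Likelihood ratio for E = 0.66/0.39 = 1.6923.
Posterior odds = prior odds × LR = 0.19222.

Posterior odds ≈ 0.1922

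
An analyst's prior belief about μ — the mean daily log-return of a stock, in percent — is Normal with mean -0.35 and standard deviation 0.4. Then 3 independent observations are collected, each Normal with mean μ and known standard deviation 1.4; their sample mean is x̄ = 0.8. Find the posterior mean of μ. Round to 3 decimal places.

Prior precision 1/τ₀² = 1/0.4² = 6.25000; data precision n/σ² = 3/1.4² = 1.53061.
Posterior precision = 6.25000 + 1.53061 = 7.78061.
Posterior mean = (6.25000·-0.35 + 1.53061·0.8) / 7.78061 = -0.124.

Posterior mean ≈ -0.124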